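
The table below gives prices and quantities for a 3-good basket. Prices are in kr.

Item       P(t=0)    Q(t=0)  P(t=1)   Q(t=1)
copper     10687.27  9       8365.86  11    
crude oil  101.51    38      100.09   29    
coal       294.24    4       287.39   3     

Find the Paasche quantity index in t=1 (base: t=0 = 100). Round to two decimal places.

119.37

Paasche quantity index uses current-period prices as weights.
ΣP(t=1)·Q(t=1) = 8365.86×11 + 100.09×29 + 287.39×3 = 92024.46 + 2902.61 + 862.17 = 95789.24
ΣP(t=1)·Q(t=0) = 8365.86×9 + 100.09×38 + 287.39×4 = 75292.74 + 3803.42 + 1149.56 = 80245.72
Index = 95789.24 / 80245.72 × 100 = 119.3699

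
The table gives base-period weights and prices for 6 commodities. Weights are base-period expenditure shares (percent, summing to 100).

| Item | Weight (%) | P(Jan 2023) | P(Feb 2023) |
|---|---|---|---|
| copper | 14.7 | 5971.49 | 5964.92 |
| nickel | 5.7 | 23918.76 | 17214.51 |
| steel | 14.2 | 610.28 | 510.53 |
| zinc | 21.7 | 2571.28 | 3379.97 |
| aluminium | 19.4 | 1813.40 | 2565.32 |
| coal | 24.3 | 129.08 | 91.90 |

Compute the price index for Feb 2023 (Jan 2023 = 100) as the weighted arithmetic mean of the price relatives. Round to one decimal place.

103.9

copper: 14.7 × (5964.92/5971.49) = 14.7 × 0.998900 = 14.6838
nickel: 5.7 × (17214.51/23918.76) = 5.7 × 0.719707 = 4.1023
steel: 14.2 × (510.53/610.28) = 14.2 × 0.836550 = 11.8790
zinc: 21.7 × (3379.97/2571.28) = 21.7 × 1.314509 = 28.5248
aluminium: 19.4 × (2565.32/1813.40) = 19.4 × 1.414647 = 27.4441
coal: 24.3 × (91.90/129.08) = 24.3 × 0.711962 = 17.3007
Index = Σ wᵢ·(p₁ᵢ/p₀ᵢ) = 14.6838 + 4.1023 + 11.8790 + 28.5248 + 27.4441 + 17.3007 = 103.9348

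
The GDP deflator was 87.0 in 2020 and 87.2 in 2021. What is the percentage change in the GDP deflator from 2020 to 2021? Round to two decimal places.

Change = (87.2 − 87.0) / 87.0 × 100
       = 0.2 / 87.0 × 100 = 0.2299%

0.23%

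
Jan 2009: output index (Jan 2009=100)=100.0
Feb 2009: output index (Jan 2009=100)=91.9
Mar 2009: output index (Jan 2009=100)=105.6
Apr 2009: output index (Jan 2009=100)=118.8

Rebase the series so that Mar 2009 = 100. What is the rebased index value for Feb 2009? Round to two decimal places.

87.03

Rebased(Feb 2009) = 91.9 / 105.6 × 100 = 87.0265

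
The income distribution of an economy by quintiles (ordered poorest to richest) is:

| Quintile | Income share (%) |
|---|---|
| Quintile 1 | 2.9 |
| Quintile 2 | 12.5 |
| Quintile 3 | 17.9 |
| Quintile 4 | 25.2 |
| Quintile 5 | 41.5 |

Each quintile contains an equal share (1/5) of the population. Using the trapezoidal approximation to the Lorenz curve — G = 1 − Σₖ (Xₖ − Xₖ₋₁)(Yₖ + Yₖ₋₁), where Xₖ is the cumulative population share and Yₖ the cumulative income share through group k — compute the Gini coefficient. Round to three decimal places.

Cumulative income shares Yₖ: 0.0290, 0.1540, 0.3330, 0.5850, 1.0000
Σ (Xₖ−Xₖ₋₁)(Yₖ+Yₖ₋₁) = (1/5)(0.0290+0.0000) + (1/5)(0.1540+0.0290) + (1/5)(0.3330+0.1540) + (1/5)(0.5850+0.3330) + (1/5)(1.0000+0.5850)
  = 0.0058 + 0.0366 + 0.0974 + 0.1836 + 0.3170 = 0.6404
G = 1 − 0.6404 = 0.3596

0.360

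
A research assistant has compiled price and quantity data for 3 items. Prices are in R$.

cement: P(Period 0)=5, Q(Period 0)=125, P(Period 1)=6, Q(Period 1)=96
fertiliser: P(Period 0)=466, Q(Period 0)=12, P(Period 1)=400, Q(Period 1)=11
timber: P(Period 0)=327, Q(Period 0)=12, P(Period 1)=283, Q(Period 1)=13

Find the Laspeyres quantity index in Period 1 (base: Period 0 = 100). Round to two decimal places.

Laspeyres quantity index uses base-period prices as weights.
ΣP(Period 0)·Q(Period 1) = 5×96 + 466×11 + 327×13 = 480 + 5126 + 4251 = 9857
ΣP(Period 0)·Q(Period 0) = 5×125 + 466×12 + 327×12 = 625 + 5592 + 3924 = 10141
Index = 9857 / 10141 × 100 = 97.1995

97.20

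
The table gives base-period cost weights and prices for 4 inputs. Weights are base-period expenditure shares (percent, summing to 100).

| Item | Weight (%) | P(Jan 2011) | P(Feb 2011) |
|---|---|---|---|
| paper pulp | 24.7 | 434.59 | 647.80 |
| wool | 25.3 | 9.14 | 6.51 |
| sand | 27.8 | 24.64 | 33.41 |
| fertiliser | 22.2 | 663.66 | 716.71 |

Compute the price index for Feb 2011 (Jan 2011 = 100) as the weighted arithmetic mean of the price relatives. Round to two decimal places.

116.51

paper pulp: 24.7 × (647.80/434.59) = 24.7 × 1.490600 = 36.8178
wool: 25.3 × (6.51/9.14) = 25.3 × 0.712254 = 18.0200
sand: 27.8 × (33.41/24.64) = 27.8 × 1.355925 = 37.6947
fertiliser: 22.2 × (716.71/663.66) = 22.2 × 1.079936 = 23.9746
Index = Σ wᵢ·(p₁ᵢ/p₀ᵢ) = 36.8178 + 18.0200 + 37.6947 + 23.9746 = 116.5071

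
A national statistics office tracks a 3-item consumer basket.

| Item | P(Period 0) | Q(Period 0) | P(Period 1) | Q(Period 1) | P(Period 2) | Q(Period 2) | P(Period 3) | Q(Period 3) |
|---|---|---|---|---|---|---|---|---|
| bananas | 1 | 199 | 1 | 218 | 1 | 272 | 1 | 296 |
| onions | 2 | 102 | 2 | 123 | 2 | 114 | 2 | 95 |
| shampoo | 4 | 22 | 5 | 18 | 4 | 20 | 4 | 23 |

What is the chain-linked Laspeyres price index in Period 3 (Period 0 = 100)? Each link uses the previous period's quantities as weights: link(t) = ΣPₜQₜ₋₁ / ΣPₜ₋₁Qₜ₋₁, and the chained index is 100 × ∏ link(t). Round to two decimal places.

Link Period 0→Period 1:
ΣP(Period 1)Q(Period 0) = 1×199 + 2×102 + 5×22 = 199 + 204 + 110 = 513
ΣP(Period 0)Q(Period 0) = 1×199 + 2×102 + 4×22 = 199 + 204 + 88 = 491
link = 513/491 = 1.044807
Link Period 1→Period 2:
ΣP(Period 2)Q(Period 1) = 1×218 + 2×123 + 4×18 = 218 + 246 + 72 = 536
ΣP(Period 1)Q(Period 1) = 1×218 + 2×123 + 5×18 = 218 + 246 + 90 = 554
link = 536/554 = 0.967509
Link Period 2→Period 3:
ΣP(Period 3)Q(Period 2) = 1×272 + 2×114 + 4×20 = 272 + 228 + 80 = 580
ΣP(Period 2)Q(Period 2) = 1×272 + 2×114 + 4×20 = 272 + 228 + 80 = 580
link = 580/580 = 1.000000
Chained index = 100 × 1.044807 × 0.967509 × 1.000000 = 101.0860

101.09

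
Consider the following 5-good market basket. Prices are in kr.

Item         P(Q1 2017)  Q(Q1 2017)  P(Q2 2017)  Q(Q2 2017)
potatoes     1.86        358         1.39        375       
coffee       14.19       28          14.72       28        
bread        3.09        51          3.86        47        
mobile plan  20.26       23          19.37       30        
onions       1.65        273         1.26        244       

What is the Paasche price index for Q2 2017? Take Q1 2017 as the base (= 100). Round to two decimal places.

89.02

Paasche price index uses current-period quantities as weights.
ΣP(Q2 2017)·Q(Q2 2017) = 1.39×375 + 14.72×28 + 3.86×47 + 19.37×30 + 1.26×244 = 521.25 + 412.16 + 181.42 + 581.1 + 307.44 = 2003.37
ΣP(Q1 2017)·Q(Q2 2017) = 1.86×375 + 14.19×28 + 3.09×47 + 20.26×30 + 1.65×244 = 697.5 + 397.32 + 145.23 + 607.8 + 402.6 = 2250.45
Index = 2003.37 / 2250.45 × 100 = 89.0209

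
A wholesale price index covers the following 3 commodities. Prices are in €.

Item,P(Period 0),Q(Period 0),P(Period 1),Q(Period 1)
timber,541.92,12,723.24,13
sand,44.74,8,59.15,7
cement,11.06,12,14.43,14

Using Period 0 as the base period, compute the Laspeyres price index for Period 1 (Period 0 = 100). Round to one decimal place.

Laspeyres price index uses base-period quantities as weights.
ΣP(Period 1)·Q(Period 0) = 723.24×12 + 59.15×8 + 14.43×12 = 8678.88 + 473.2 + 173.16 = 9325.24
ΣP(Period 0)·Q(Period 0) = 541.92×12 + 44.74×8 + 11.06×12 = 6503.04 + 357.92 + 132.72 = 6993.68
Index = 9325.24 / 6993.68 × 100 = 133.3381

133.3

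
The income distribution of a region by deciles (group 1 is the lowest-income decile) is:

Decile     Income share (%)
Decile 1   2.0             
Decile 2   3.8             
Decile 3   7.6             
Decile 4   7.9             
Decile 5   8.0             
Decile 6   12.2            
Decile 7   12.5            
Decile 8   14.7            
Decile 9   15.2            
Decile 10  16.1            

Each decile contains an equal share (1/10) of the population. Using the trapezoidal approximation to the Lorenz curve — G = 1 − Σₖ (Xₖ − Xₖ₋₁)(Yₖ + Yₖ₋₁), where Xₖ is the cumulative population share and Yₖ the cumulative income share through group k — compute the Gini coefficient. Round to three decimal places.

0.260

Cumulative income shares Yₖ: 0.0200, 0.0580, 0.1340, 0.2130, 0.2930, 0.4150, 0.5400, 0.6870, 0.8390, 1.0000
Σ (Xₖ−Xₖ₋₁)(Yₖ+Yₖ₋₁) = (1/10)(0.0200+0.0000) + (1/10)(0.0580+0.0200) + (1/10)(0.1340+0.0580) + (1/10)(0.2130+0.1340) + (1/10)(0.2930+0.2130) + (1/10)(0.4150+0.2930) + (1/10)(0.5400+0.4150) + (1/10)(0.6870+0.5400) + (1/10)(0.8390+0.6870) + (1/10)(1.0000+0.8390)
  = 0.0020 + 0.0078 + 0.0192 + 0.0347 + 0.0506 + 0.0708 + 0.0955 + 0.1227 + 0.1526 + 0.1839 = 0.7398
G = 1 − 0.7398 = 0.2602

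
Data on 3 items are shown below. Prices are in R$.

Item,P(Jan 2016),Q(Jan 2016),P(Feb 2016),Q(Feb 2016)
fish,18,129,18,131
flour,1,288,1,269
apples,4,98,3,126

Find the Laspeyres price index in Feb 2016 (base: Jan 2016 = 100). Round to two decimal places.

Laspeyres price index uses base-period quantities as weights.
ΣP(Feb 2016)·Q(Jan 2016) = 18×129 + 1×288 + 3×98 = 2322 + 288 + 294 = 2904
ΣP(Jan 2016)·Q(Jan 2016) = 18×129 + 1×288 + 4×98 = 2322 + 288 + 392 = 3002
Index = 2904 / 3002 × 100 = 96.7355

96.74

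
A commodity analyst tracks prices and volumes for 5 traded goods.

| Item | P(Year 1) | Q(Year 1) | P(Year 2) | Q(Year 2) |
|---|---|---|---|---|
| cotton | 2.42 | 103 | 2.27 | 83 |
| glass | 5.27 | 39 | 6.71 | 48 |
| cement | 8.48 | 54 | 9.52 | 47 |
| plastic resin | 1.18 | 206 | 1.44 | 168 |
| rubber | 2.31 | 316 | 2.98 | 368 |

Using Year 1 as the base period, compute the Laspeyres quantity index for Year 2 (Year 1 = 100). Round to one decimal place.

Laspeyres quantity index uses base-period prices as weights.
ΣP(Year 1)·Q(Year 2) = 2.42×83 + 5.27×48 + 8.48×47 + 1.18×168 + 2.31×368 = 200.86 + 252.96 + 398.56 + 198.24 + 850.08 = 1900.7
ΣP(Year 1)·Q(Year 1) = 2.42×103 + 5.27×39 + 8.48×54 + 1.18×206 + 2.31×316 = 249.26 + 205.53 + 457.92 + 243.08 + 729.96 = 1885.75
Index = 1900.7 / 1885.75 × 100 = 100.7928

100.8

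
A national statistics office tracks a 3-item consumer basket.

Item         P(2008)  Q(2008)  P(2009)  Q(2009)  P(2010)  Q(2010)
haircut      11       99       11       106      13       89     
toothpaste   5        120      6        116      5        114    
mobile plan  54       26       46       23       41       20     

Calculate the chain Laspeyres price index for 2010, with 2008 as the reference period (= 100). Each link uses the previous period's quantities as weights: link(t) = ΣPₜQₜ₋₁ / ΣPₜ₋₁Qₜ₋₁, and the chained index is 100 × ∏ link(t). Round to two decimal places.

96.52

Link 2008→2009:
ΣP(2009)Q(2008) = 11×99 + 6×120 + 46×26 = 1089 + 720 + 1196 = 3005
ΣP(2008)Q(2008) = 11×99 + 5×120 + 54×26 = 1089 + 600 + 1404 = 3093
link = 3005/3093 = 0.971549
Link 2009→2010:
ΣP(2010)Q(2009) = 13×106 + 5×116 + 41×23 = 1378 + 580 + 943 = 2901
ΣP(2009)Q(2009) = 11×106 + 6×116 + 46×23 = 1166 + 696 + 1058 = 2920
link = 2901/2920 = 0.993493
Chained index = 100 × 0.971549 × 0.993493 = 96.5227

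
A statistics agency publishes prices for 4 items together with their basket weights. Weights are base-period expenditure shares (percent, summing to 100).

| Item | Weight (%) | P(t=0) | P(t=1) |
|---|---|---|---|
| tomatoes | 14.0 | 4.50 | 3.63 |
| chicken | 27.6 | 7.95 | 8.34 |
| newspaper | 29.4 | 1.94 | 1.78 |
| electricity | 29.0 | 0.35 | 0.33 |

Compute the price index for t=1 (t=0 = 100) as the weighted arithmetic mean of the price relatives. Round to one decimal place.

tomatoes: 14.0 × (3.63/4.50) = 14.0 × 0.806667 = 11.2933
chicken: 27.6 × (8.34/7.95) = 27.6 × 1.049057 = 28.9540
newspaper: 29.4 × (1.78/1.94) = 29.4 × 0.917526 = 26.9753
electricity: 29.0 × (0.33/0.35) = 29.0 × 0.942857 = 27.3429
Index = Σ wᵢ·(p₁ᵢ/p₀ᵢ) = 11.2933 + 28.9540 + 26.9753 + 27.3429 = 94.5654

94.6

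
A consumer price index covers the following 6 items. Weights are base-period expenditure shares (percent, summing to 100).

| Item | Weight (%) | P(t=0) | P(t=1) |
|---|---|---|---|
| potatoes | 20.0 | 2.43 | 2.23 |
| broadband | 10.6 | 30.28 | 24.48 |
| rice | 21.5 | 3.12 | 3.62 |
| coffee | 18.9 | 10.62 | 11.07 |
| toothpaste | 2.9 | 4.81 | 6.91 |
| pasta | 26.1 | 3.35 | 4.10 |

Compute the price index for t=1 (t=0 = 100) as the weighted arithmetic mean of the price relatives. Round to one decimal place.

potatoes: 20.0 × (2.23/2.43) = 20.0 × 0.917695 = 18.3539
broadband: 10.6 × (24.48/30.28) = 10.6 × 0.808454 = 8.5696
rice: 21.5 × (3.62/3.12) = 21.5 × 1.160256 = 24.9455
coffee: 18.9 × (11.07/10.62) = 18.9 × 1.042373 = 19.7008
toothpaste: 2.9 × (6.91/4.81) = 2.9 × 1.436590 = 4.1661
pasta: 26.1 × (4.10/3.35) = 26.1 × 1.223881 = 31.9433
Index = Σ wᵢ·(p₁ᵢ/p₀ᵢ) = 18.3539 + 8.5696 + 24.9455 + 19.7008 + 4.1661 + 31.9433 = 107.6793

107.7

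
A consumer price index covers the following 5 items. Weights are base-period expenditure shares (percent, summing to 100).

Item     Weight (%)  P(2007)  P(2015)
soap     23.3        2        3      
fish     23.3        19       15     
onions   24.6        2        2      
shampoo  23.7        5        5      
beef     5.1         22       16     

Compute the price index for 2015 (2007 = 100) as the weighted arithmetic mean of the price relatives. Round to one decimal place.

soap: 23.3 × (3/2) = 23.3 × 1.500000 = 34.9500
fish: 23.3 × (15/19) = 23.3 × 0.789474 = 18.3947
onions: 24.6 × (2/2) = 24.6 × 1.000000 = 24.6000
shampoo: 23.7 × (5/5) = 23.7 × 1.000000 = 23.7000
beef: 5.1 × (16/22) = 5.1 × 0.727273 = 3.7091
Index = Σ wᵢ·(p₁ᵢ/p₀ᵢ) = 34.9500 + 18.3947 + 24.6000 + 23.7000 + 3.7091 = 105.3538

105.4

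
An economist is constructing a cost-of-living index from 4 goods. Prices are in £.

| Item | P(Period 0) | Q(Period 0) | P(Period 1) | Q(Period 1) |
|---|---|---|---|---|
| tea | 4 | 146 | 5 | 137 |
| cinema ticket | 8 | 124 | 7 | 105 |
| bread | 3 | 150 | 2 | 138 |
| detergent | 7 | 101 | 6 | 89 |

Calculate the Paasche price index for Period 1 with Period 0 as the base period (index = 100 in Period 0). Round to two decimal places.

91.96

Paasche price index uses current-period quantities as weights.
ΣP(Period 1)·Q(Period 1) = 5×137 + 7×105 + 2×138 + 6×89 = 685 + 735 + 276 + 534 = 2230
ΣP(Period 0)·Q(Period 1) = 4×137 + 8×105 + 3×138 + 7×89 = 548 + 840 + 414 + 623 = 2425
Index = 2230 / 2425 × 100 = 91.9588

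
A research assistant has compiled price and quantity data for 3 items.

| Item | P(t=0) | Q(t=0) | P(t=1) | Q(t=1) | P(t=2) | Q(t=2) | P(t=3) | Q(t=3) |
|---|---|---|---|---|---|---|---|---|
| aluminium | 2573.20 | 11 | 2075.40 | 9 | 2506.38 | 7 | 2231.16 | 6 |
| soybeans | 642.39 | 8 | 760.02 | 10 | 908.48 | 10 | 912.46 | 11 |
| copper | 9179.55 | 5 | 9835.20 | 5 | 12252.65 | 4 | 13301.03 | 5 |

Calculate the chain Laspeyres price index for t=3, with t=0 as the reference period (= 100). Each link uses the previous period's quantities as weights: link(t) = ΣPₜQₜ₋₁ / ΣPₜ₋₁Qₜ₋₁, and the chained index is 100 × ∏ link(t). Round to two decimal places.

124.87

Link t=0→t=1:
ΣP(t=1)Q(t=0) = 2075.40×11 + 760.02×8 + 9835.20×5 = 22829.4 + 6080.16 + 49176 = 78085.56
ΣP(t=0)Q(t=0) = 2573.20×11 + 642.39×8 + 9179.55×5 = 28305.2 + 5139.12 + 45897.75 = 79342.07
link = 78085.56/79342.07 = 0.984163
Link t=1→t=2:
ΣP(t=2)Q(t=1) = 2506.38×9 + 908.48×10 + 12252.65×5 = 22557.42 + 9084.8 + 61263.25 = 92905.47
ΣP(t=1)Q(t=1) = 2075.40×9 + 760.02×10 + 9835.20×5 = 18678.6 + 7600.2 + 49176 = 75454.8
link = 92905.47/75454.8 = 1.231273
Link t=2→t=3:
ΣP(t=3)Q(t=2) = 2231.16×7 + 912.46×10 + 13301.03×4 = 15618.12 + 9124.6 + 53204.12 = 77946.84
ΣP(t=2)Q(t=2) = 2506.38×7 + 908.48×10 + 12252.65×4 = 17544.66 + 9084.8 + 49010.6 = 75640.06
link = 77946.84/75640.06 = 1.030497
Chained index = 100 × 0.984163 × 1.231273 × 1.030497 = 124.8729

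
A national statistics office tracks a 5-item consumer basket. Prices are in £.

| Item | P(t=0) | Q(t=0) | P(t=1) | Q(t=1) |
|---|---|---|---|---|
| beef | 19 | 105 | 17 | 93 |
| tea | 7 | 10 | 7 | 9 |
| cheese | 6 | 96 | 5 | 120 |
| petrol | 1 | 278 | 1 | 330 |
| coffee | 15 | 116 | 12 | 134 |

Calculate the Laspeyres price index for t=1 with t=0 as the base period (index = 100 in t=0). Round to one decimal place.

86.0

Laspeyres price index uses base-period quantities as weights.
ΣP(t=1)·Q(t=0) = 17×105 + 7×10 + 5×96 + 1×278 + 12×116 = 1785 + 70 + 480 + 278 + 1392 = 4005
ΣP(t=0)·Q(t=0) = 19×105 + 7×10 + 6×96 + 1×278 + 15×116 = 1995 + 70 + 576 + 278 + 1740 = 4659
Index = 4005 / 4659 × 100 = 85.9627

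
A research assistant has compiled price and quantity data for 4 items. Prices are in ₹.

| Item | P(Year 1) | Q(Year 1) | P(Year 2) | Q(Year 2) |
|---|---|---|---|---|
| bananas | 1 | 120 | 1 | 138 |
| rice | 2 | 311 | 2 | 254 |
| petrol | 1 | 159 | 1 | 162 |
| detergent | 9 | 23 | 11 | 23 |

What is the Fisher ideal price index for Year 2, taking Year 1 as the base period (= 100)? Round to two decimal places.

104.34

Laspeyres component (base-period weights):
ΣP(Year 2)Q(Year 1) = 1×120 + 2×311 + 1×159 + 11×23 = 120 + 622 + 159 + 253 = 1154
ΣP(Year 1)Q(Year 1) = 1×120 + 2×311 + 1×159 + 9×23 = 120 + 622 + 159 + 207 = 1108
L = 1154 / 1108 × 100 = 104.1516
Paasche component (current-period weights):
ΣP(Year 2)Q(Year 2) = 1×138 + 2×254 + 1×162 + 11×23 = 138 + 508 + 162 + 253 = 1061
ΣP(Year 1)Q(Year 2) = 1×138 + 2×254 + 1×162 + 9×23 = 138 + 508 + 162 + 207 = 1015
P = 1061 / 1015 × 100 = 104.5320
Fisher = √(L × P) = √(104.1516 × 104.5320) = 104.3416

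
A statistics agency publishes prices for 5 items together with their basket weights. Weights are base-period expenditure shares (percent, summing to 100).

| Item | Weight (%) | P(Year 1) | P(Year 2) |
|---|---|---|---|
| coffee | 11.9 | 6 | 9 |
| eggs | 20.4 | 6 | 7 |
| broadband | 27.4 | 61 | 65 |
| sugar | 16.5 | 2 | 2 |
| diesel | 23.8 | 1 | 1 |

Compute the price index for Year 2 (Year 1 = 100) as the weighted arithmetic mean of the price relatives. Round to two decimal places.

111.15

coffee: 11.9 × (9/6) = 11.9 × 1.500000 = 17.8500
eggs: 20.4 × (7/6) = 20.4 × 1.166667 = 23.8000
broadband: 27.4 × (65/61) = 27.4 × 1.065574 = 29.1967
sugar: 16.5 × (2/2) = 16.5 × 1.000000 = 16.5000
diesel: 23.8 × (1/1) = 23.8 × 1.000000 = 23.8000
Index = Σ wᵢ·(p₁ᵢ/p₀ᵢ) = 17.8500 + 23.8000 + 29.1967 + 16.5000 + 23.8000 = 111.1467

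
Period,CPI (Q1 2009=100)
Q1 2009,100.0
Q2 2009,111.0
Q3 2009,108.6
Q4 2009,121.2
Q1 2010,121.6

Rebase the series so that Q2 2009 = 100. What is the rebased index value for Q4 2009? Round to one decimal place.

109.2

Rebased(Q4 2009) = 121.2 / 111.0 × 100 = 109.1892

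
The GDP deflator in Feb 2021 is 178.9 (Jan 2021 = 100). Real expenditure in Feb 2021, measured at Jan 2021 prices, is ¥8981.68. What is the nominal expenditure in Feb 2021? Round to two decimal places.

Nominal = Real × (Index/100) = 8981.68 × (178.9/100)
        = 8981.68 × 1.789 = 16068.2255

16068.23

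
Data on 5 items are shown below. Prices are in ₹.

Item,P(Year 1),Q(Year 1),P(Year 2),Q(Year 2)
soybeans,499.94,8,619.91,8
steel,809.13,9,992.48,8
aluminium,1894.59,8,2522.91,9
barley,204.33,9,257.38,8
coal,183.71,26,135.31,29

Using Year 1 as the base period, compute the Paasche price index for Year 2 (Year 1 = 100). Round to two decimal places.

Paasche price index uses current-period quantities as weights.
ΣP(Year 2)·Q(Year 2) = 619.91×8 + 992.48×8 + 2522.91×9 + 257.38×8 + 135.31×29 = 4959.28 + 7939.84 + 22706.19 + 2059.04 + 3923.99 = 41588.34
ΣP(Year 1)·Q(Year 2) = 499.94×8 + 809.13×8 + 1894.59×9 + 204.33×8 + 183.71×29 = 3999.52 + 6473.04 + 17051.31 + 1634.64 + 5327.59 = 34486.1
Index = 41588.34 / 34486.1 × 100 = 120.5945

120.59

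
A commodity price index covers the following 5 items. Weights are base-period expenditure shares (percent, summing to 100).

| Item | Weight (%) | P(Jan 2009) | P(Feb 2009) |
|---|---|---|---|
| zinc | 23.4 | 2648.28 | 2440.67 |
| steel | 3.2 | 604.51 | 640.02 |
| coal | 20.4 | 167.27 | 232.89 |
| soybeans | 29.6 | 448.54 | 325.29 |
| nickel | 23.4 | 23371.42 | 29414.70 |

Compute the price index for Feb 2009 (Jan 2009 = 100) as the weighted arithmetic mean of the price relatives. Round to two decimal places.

104.27

zinc: 23.4 × (2440.67/2648.28) = 23.4 × 0.921606 = 21.5656
steel: 3.2 × (640.02/604.51) = 3.2 × 1.058742 = 3.3880
coal: 20.4 × (232.89/167.27) = 20.4 × 1.392300 = 28.4029
soybeans: 29.6 × (325.29/448.54) = 29.6 × 0.725220 = 21.4665
nickel: 23.4 × (29414.70/23371.42) = 23.4 × 1.258576 = 29.4507
Index = Σ wᵢ·(p₁ᵢ/p₀ᵢ) = 21.5656 + 3.3880 + 28.4029 + 21.4665 + 29.4507 = 104.2736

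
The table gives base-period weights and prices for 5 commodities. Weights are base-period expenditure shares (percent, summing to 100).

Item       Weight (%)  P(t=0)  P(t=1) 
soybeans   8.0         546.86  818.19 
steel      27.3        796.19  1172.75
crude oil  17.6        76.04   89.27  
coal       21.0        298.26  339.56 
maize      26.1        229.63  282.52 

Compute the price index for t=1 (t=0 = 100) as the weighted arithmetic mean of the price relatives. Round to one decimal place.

128.9

soybeans: 8.0 × (818.19/546.86) = 8.0 × 1.496160 = 11.9693
steel: 27.3 × (1172.75/796.19) = 27.3 × 1.472952 = 40.2116
crude oil: 17.6 × (89.27/76.04) = 17.6 × 1.173987 = 20.6622
coal: 21.0 × (339.56/298.26) = 21.0 × 1.138470 = 23.9079
maize: 26.1 × (282.52/229.63) = 26.1 × 1.230327 = 32.1115
Index = Σ wᵢ·(p₁ᵢ/p₀ᵢ) = 11.9693 + 40.2116 + 20.6622 + 23.9079 + 32.1115 = 128.8625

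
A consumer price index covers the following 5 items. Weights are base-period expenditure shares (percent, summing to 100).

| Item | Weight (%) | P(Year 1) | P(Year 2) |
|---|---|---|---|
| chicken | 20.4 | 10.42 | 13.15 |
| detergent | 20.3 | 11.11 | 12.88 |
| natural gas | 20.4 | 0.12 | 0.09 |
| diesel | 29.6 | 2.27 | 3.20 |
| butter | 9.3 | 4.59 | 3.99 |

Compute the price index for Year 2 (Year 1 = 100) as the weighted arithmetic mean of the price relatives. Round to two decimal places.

114.39

chicken: 20.4 × (13.15/10.42) = 20.4 × 1.261996 = 25.7447
detergent: 20.3 × (12.88/11.11) = 20.3 × 1.159316 = 23.5341
natural gas: 20.4 × (0.09/0.12) = 20.4 × 0.750000 = 15.3000
diesel: 29.6 × (3.20/2.27) = 29.6 × 1.409692 = 41.7269
butter: 9.3 × (3.99/4.59) = 9.3 × 0.869281 = 8.0843
Index = Σ wᵢ·(p₁ᵢ/p₀ᵢ) = 25.7447 + 23.5341 + 15.3000 + 41.7269 + 8.0843 = 114.3900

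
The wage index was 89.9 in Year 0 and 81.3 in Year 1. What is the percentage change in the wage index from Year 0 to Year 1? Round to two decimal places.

Change = (81.3 − 89.9) / 89.9 × 100
       = -8.6 / 89.9 × 100 = -9.5662%

-9.57%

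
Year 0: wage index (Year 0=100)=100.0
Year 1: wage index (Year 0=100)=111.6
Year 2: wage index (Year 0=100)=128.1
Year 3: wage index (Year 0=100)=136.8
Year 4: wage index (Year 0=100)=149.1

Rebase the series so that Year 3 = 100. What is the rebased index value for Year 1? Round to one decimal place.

81.6

Rebased(Year 1) = 111.6 / 136.8 × 100 = 81.5789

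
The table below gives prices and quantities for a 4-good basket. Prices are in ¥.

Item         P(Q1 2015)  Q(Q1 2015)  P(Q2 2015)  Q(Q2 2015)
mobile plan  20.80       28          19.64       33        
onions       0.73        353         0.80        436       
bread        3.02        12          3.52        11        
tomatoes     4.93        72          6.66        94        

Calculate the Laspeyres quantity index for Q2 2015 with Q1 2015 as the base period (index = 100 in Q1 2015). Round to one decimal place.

Laspeyres quantity index uses base-period prices as weights.
ΣP(Q1 2015)·Q(Q2 2015) = 20.80×33 + 0.73×436 + 3.02×11 + 4.93×94 = 686.4 + 318.28 + 33.22 + 463.42 = 1501.32
ΣP(Q1 2015)·Q(Q1 2015) = 20.80×28 + 0.73×353 + 3.02×12 + 4.93×72 = 582.4 + 257.69 + 36.24 + 354.96 = 1231.29
Index = 1501.32 / 1231.29 × 100 = 121.9307

121.9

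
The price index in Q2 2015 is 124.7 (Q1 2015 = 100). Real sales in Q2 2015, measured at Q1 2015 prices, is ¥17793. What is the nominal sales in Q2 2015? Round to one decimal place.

22187.9

Nominal = Real × (Index/100) = 17793 × (124.7/100)
        = 17793 × 1.247 = 22187.8710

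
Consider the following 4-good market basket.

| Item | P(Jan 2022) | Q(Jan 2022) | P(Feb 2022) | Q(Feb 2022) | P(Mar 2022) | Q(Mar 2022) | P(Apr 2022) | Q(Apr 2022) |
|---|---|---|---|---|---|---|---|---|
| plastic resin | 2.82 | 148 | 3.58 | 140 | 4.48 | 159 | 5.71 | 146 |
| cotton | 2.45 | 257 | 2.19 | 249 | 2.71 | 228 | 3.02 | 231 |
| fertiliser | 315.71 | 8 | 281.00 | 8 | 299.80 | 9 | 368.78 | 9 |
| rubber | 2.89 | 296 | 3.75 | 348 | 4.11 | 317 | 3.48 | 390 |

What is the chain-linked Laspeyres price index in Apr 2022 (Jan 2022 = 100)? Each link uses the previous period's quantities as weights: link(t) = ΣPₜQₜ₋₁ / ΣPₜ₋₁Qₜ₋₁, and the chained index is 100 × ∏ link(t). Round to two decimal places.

126.57

Link Jan 2022→Feb 2022:
ΣP(Feb 2022)Q(Jan 2022) = 3.58×148 + 2.19×257 + 281.00×8 + 3.75×296 = 529.84 + 562.83 + 2248 + 1110 = 4450.67
ΣP(Jan 2022)Q(Jan 2022) = 2.82×148 + 2.45×257 + 315.71×8 + 2.89×296 = 417.36 + 629.65 + 2525.68 + 855.44 = 4428.13
link = 4450.67/4428.13 = 1.005090
Link Feb 2022→Mar 2022:
ΣP(Mar 2022)Q(Feb 2022) = 4.48×140 + 2.71×249 + 299.80×8 + 4.11×348 = 627.2 + 674.79 + 2398.4 + 1430.28 = 5130.67
ΣP(Feb 2022)Q(Feb 2022) = 3.58×140 + 2.19×249 + 281.00×8 + 3.75×348 = 501.2 + 545.31 + 2248 + 1305 = 4599.51
link = 5130.67/4599.51 = 1.115482
Link Mar 2022→Apr 2022:
ΣP(Apr 2022)Q(Mar 2022) = 5.71×159 + 3.02×228 + 368.78×9 + 3.48×317 = 907.89 + 688.56 + 3319.02 + 1103.16 = 6018.63
ΣP(Mar 2022)Q(Mar 2022) = 4.48×159 + 2.71×228 + 299.80×9 + 4.11×317 = 712.32 + 617.88 + 2698.2 + 1302.87 = 5331.27
link = 6018.63/5331.27 = 1.128930
Chained index = 100 × 1.005090 × 1.115482 × 1.128930 = 126.5711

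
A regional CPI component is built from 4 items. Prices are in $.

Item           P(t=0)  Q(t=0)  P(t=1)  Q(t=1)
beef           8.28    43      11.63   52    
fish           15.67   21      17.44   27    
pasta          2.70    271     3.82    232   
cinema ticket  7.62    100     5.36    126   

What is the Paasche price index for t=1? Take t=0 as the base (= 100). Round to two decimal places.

108.08

Paasche price index uses current-period quantities as weights.
ΣP(t=1)·Q(t=1) = 11.63×52 + 17.44×27 + 3.82×232 + 5.36×126 = 604.76 + 470.88 + 886.24 + 675.36 = 2637.24
ΣP(t=0)·Q(t=1) = 8.28×52 + 15.67×27 + 2.70×232 + 7.62×126 = 430.56 + 423.09 + 626.4 + 960.12 = 2440.17
Index = 2637.24 / 2440.17 × 100 = 108.0761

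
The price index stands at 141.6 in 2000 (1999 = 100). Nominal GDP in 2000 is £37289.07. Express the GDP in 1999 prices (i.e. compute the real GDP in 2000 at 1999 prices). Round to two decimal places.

Real = Nominal ÷ (Index/100) = 37289.07 ÷ (141.6/100)
     = 37289.07 ÷ 1.416 = 26334.0890

26334.09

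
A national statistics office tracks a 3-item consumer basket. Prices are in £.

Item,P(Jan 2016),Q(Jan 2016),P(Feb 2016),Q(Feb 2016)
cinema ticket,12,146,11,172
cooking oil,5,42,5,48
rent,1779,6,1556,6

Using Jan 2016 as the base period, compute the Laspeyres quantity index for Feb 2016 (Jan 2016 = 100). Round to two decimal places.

102.71

Laspeyres quantity index uses base-period prices as weights.
ΣP(Jan 2016)·Q(Feb 2016) = 12×172 + 5×48 + 1779×6 = 2064 + 240 + 10674 = 12978
ΣP(Jan 2016)·Q(Jan 2016) = 12×146 + 5×42 + 1779×6 = 1752 + 210 + 10674 = 12636
Index = 12978 / 12636 × 100 = 102.7066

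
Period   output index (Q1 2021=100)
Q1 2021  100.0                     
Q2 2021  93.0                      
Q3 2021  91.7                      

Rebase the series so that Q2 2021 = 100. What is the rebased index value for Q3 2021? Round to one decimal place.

Rebased(Q3 2021) = 91.7 / 93.0 × 100 = 98.6022

98.6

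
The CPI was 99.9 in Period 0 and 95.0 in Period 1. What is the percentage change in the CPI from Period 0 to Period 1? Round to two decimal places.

Change = (95.0 − 99.9) / 99.9 × 100
       = -4.9 / 99.9 × 100 = -4.9049%

-4.90%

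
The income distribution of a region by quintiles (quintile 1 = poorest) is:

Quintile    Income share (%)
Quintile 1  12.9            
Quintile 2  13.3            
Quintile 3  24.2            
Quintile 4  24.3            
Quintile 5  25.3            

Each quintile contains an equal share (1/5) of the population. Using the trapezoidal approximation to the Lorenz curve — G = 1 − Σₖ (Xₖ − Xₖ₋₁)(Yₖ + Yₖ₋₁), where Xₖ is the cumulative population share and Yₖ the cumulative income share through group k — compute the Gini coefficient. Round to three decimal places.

Cumulative income shares Yₖ: 0.1290, 0.2620, 0.5040, 0.7470, 1.0000
Σ (Xₖ−Xₖ₋₁)(Yₖ+Yₖ₋₁) = (1/5)(0.1290+0.0000) + (1/5)(0.2620+0.1290) + (1/5)(0.5040+0.2620) + (1/5)(0.7470+0.5040) + (1/5)(1.0000+0.7470)
  = 0.0258 + 0.0782 + 0.1532 + 0.2502 + 0.3494 = 0.8568
G = 1 − 0.8568 = 0.1432

0.143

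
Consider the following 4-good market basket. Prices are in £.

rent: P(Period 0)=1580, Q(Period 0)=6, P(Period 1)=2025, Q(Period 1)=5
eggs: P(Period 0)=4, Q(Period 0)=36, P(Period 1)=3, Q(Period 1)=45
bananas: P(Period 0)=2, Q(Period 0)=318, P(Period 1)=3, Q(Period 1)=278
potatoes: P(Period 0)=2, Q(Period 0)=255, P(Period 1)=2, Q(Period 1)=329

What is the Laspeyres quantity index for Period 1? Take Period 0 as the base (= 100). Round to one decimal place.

86.3

Laspeyres quantity index uses base-period prices as weights.
ΣP(Period 0)·Q(Period 1) = 1580×5 + 4×45 + 2×278 + 2×329 = 7900 + 180 + 556 + 658 = 9294
ΣP(Period 0)·Q(Period 0) = 1580×6 + 4×36 + 2×318 + 2×255 = 9480 + 144 + 636 + 510 = 10770
Index = 9294 / 10770 × 100 = 86.2953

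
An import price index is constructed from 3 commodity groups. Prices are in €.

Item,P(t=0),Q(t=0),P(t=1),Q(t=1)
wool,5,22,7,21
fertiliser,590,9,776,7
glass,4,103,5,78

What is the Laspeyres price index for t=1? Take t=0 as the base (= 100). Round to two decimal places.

131.22

Laspeyres price index uses base-period quantities as weights.
ΣP(t=1)·Q(t=0) = 7×22 + 776×9 + 5×103 = 154 + 6984 + 515 = 7653
ΣP(t=0)·Q(t=0) = 5×22 + 590×9 + 4×103 = 110 + 5310 + 412 = 5832
Index = 7653 / 5832 × 100 = 131.2243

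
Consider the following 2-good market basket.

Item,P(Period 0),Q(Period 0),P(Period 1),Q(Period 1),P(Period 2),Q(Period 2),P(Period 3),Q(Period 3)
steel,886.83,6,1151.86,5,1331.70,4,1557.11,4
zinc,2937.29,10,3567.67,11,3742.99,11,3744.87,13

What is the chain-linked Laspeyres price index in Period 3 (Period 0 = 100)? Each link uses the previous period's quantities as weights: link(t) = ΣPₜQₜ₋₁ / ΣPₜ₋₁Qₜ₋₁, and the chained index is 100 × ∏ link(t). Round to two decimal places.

133.05

Link Period 0→Period 1:
ΣP(Period 1)Q(Period 0) = 1151.86×6 + 3567.67×10 = 6911.16 + 35676.7 = 42587.86
ΣP(Period 0)Q(Period 0) = 886.83×6 + 2937.29×10 = 5320.98 + 29372.9 = 34693.88
link = 42587.86/34693.88 = 1.227532
Link Period 1→Period 2:
ΣP(Period 2)Q(Period 1) = 1331.70×5 + 3742.99×11 = 6658.5 + 41172.89 = 47831.39
ΣP(Period 1)Q(Period 1) = 1151.86×5 + 3567.67×11 = 5759.3 + 39244.37 = 45003.67
link = 47831.39/45003.67 = 1.062833
Link Period 2→Period 3:
ΣP(Period 3)Q(Period 2) = 1557.11×4 + 3744.87×11 = 6228.44 + 41193.57 = 47422.01
ΣP(Period 2)Q(Period 2) = 1331.70×4 + 3742.99×11 = 5326.8 + 41172.89 = 46499.69
link = 47422.01/46499.69 = 1.019835
Chained index = 100 × 1.227532 × 1.062833 × 1.019835 = 133.0540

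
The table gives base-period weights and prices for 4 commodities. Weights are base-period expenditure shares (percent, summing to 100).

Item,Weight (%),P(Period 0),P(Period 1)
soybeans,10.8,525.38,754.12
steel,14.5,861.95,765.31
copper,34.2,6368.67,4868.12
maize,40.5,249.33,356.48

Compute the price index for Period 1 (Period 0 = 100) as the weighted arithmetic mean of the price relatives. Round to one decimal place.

soybeans: 10.8 × (754.12/525.38) = 10.8 × 1.435380 = 15.5021
steel: 14.5 × (765.31/861.95) = 14.5 × 0.887882 = 12.8743
copper: 34.2 × (4868.12/6368.67) = 34.2 × 0.764386 = 26.1420
maize: 40.5 × (356.48/249.33) = 40.5 × 1.429752 = 57.9049
Index = Σ wᵢ·(p₁ᵢ/p₀ᵢ) = 15.5021 + 12.8743 + 26.1420 + 57.9049 = 112.4233

112.4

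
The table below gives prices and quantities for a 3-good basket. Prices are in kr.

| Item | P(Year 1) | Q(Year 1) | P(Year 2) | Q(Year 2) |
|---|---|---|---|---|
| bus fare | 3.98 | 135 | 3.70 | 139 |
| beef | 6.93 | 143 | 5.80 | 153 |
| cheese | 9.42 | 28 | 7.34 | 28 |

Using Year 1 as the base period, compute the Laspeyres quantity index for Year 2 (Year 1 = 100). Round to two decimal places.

104.76

Laspeyres quantity index uses base-period prices as weights.
ΣP(Year 1)·Q(Year 2) = 3.98×139 + 6.93×153 + 9.42×28 = 553.22 + 1060.29 + 263.76 = 1877.27
ΣP(Year 1)·Q(Year 1) = 3.98×135 + 6.93×143 + 9.42×28 = 537.3 + 990.99 + 263.76 = 1792.05
Index = 1877.27 / 1792.05 × 100 = 104.7554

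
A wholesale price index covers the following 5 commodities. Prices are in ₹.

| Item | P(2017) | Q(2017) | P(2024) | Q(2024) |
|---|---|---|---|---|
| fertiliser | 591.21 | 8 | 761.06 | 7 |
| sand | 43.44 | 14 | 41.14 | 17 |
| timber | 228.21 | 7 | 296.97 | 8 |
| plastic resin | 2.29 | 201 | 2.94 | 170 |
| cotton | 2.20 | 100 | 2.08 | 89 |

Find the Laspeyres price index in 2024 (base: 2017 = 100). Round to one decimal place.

125.3

Laspeyres price index uses base-period quantities as weights.
ΣP(2024)·Q(2017) = 761.06×8 + 41.14×14 + 296.97×7 + 2.94×201 + 2.08×100 = 6088.48 + 575.96 + 2078.79 + 590.94 + 208 = 9542.17
ΣP(2017)·Q(2017) = 591.21×8 + 43.44×14 + 228.21×7 + 2.29×201 + 2.20×100 = 4729.68 + 608.16 + 1597.47 + 460.29 + 220 = 7615.6
Index = 9542.17 / 7615.6 × 100 = 125.2977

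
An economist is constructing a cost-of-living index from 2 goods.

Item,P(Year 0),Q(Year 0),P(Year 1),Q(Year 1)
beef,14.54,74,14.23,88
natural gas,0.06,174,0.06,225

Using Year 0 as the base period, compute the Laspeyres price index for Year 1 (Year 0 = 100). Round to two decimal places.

Laspeyres price index uses base-period quantities as weights.
ΣP(Year 1)·Q(Year 0) = 14.23×74 + 0.06×174 = 1053.02 + 10.44 = 1063.46
ΣP(Year 0)·Q(Year 0) = 14.54×74 + 0.06×174 = 1075.96 + 10.44 = 1086.4
Index = 1063.46 / 1086.4 × 100 = 97.8884

97.89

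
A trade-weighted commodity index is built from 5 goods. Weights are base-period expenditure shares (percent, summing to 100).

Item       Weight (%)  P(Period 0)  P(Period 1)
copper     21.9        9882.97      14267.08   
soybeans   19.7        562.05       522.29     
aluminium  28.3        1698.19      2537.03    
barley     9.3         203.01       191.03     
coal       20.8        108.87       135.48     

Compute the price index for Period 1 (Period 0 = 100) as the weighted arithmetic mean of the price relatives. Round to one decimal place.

126.8

copper: 21.9 × (14267.08/9882.97) = 21.9 × 1.443602 = 31.6149
soybeans: 19.7 × (522.29/562.05) = 19.7 × 0.929259 = 18.3064
aluminium: 28.3 × (2537.03/1698.19) = 28.3 × 1.493961 = 42.2791
barley: 9.3 × (191.03/203.01) = 9.3 × 0.940988 = 8.7512
coal: 20.8 × (135.48/108.87) = 20.8 × 1.244420 = 25.8839
Index = Σ wᵢ·(p₁ᵢ/p₀ᵢ) = 31.6149 + 18.3064 + 42.2791 + 8.7512 + 25.8839 = 126.8355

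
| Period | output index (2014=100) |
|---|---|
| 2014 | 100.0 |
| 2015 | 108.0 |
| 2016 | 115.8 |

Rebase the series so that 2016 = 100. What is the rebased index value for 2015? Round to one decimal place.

Rebased(2015) = 108.0 / 115.8 × 100 = 93.2642

93.3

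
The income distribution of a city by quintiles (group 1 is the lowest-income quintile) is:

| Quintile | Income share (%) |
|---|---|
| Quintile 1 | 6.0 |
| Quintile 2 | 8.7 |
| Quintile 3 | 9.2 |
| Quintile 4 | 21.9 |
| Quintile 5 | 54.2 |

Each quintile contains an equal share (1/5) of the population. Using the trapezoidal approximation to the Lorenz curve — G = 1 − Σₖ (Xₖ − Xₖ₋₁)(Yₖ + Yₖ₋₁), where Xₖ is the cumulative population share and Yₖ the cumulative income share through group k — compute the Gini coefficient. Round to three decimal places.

Cumulative income shares Yₖ: 0.0600, 0.1470, 0.2390, 0.4580, 1.0000
Σ (Xₖ−Xₖ₋₁)(Yₖ+Yₖ₋₁) = (1/5)(0.0600+0.0000) + (1/5)(0.1470+0.0600) + (1/5)(0.2390+0.1470) + (1/5)(0.4580+0.2390) + (1/5)(1.0000+0.4580)
  = 0.0120 + 0.0414 + 0.0772 + 0.1394 + 0.2916 = 0.5616
G = 1 − 0.5616 = 0.4384

0.438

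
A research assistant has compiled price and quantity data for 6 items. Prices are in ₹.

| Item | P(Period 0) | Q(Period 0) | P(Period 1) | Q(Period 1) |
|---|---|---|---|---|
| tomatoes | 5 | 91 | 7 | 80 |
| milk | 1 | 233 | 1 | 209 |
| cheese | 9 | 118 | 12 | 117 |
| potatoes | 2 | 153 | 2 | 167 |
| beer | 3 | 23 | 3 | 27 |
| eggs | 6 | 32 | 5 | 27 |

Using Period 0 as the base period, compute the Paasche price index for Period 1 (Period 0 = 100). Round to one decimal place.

121.6

Paasche price index uses current-period quantities as weights.
ΣP(Period 1)·Q(Period 1) = 7×80 + 1×209 + 12×117 + 2×167 + 3×27 + 5×27 = 560 + 209 + 1404 + 334 + 81 + 135 = 2723
ΣP(Period 0)·Q(Period 1) = 5×80 + 1×209 + 9×117 + 2×167 + 3×27 + 6×27 = 400 + 209 + 1053 + 334 + 81 + 162 = 2239
Index = 2723 / 2239 × 100 = 121.6168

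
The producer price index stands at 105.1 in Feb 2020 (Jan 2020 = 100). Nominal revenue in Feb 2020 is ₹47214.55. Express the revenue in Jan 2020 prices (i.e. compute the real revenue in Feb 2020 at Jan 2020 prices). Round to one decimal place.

44923.5

Real = Nominal ÷ (Index/100) = 47214.55 ÷ (105.1/100)
     = 47214.55 ÷ 1.051 = 44923.4539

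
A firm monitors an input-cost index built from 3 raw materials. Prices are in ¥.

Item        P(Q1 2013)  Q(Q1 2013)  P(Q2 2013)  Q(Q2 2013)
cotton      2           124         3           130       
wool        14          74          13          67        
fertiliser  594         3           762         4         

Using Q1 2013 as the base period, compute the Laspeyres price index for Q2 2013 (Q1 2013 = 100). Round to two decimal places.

118.07

Laspeyres price index uses base-period quantities as weights.
ΣP(Q2 2013)·Q(Q1 2013) = 3×124 + 13×74 + 762×3 = 372 + 962 + 2286 = 3620
ΣP(Q1 2013)·Q(Q1 2013) = 2×124 + 14×74 + 594×3 = 248 + 1036 + 1782 = 3066
Index = 3620 / 3066 × 100 = 118.0691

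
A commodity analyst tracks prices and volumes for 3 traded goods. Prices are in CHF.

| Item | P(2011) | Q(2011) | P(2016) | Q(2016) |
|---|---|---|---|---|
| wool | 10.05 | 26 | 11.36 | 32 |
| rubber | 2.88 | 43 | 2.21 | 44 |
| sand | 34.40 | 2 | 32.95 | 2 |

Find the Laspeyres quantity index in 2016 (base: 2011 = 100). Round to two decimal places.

Laspeyres quantity index uses base-period prices as weights.
ΣP(2011)·Q(2016) = 10.05×32 + 2.88×44 + 34.40×2 = 321.6 + 126.72 + 68.8 = 517.12
ΣP(2011)·Q(2011) = 10.05×26 + 2.88×43 + 34.40×2 = 261.3 + 123.84 + 68.8 = 453.94
Index = 517.12 / 453.94 × 100 = 113.9181

113.92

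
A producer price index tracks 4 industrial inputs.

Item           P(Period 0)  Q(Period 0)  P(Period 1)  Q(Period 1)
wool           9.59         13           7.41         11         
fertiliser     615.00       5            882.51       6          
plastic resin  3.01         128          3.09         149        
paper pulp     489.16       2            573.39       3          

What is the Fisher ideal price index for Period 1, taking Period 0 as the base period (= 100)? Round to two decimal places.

132.46

Laspeyres component (base-period weights):
ΣP(Period 1)Q(Period 0) = 7.41×13 + 882.51×5 + 3.09×128 + 573.39×2 = 96.33 + 4412.55 + 395.52 + 1146.78 = 6051.18
ΣP(Period 0)Q(Period 0) = 9.59×13 + 615.00×5 + 3.01×128 + 489.16×2 = 124.67 + 3075 + 385.28 + 978.32 = 4563.27
L = 6051.18 / 4563.27 × 100 = 132.6062
Paasche component (current-period weights):
ΣP(Period 1)Q(Period 1) = 7.41×11 + 882.51×6 + 3.09×149 + 573.39×3 = 81.51 + 5295.06 + 460.41 + 1720.17 = 7557.15
ΣP(Period 0)Q(Period 1) = 9.59×11 + 615.00×6 + 3.01×149 + 489.16×3 = 105.49 + 3690 + 448.49 + 1467.48 = 5711.46
P = 7557.15 / 5711.46 × 100 = 132.3156
Fisher = √(L × P) = √(132.6062 × 132.3156) = 132.4608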